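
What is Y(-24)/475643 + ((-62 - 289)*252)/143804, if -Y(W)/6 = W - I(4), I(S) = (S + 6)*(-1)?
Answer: -1502124825/2442834499 ≈ -0.61491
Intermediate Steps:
I(S) = -6 - S (I(S) = (6 + S)*(-1) = -6 - S)
Y(W) = -60 - 6*W (Y(W) = -6*(W - (-6 - 1*4)) = -6*(W - (-6 - 4)) = -6*(W - 1*(-10)) = -6*(W + 10) = -6*(10 + W) = -60 - 6*W)
Y(-24)/475643 + ((-62 - 289)*252)/143804 = (-60 - 6*(-24))/475643 + ((-62 - 289)*252)/143804 = (-60 + 144)*(1/475643) - 351*252*(1/143804) = 84*(1/475643) - 88452*1/143804 = 12/67949 - 22113/35951 = -1502124825/2442834499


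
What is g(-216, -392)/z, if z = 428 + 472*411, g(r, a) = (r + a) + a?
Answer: -50/9721 ≈ -0.0051435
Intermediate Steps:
g(r, a) = r + 2*a (g(r, a) = (a + r) + a = r + 2*a)
z = 194420 (z = 428 + 193992 = 194420)
g(-216, -392)/z = (-216 + 2*(-392))/194420 = (-216 - 784)*(1/194420) = -1000*1/194420 = -50/9721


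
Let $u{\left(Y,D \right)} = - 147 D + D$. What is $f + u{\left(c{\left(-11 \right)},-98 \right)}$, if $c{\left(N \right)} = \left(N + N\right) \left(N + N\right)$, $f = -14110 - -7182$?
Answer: $7380$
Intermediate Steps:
$f = -6928$ ($f = -14110 + 7182 = -6928$)
$c{\left(N \right)} = 4 N^{2}$ ($c{\left(N \right)} = 2 N 2 N = 4 N^{2}$)
$u{\left(Y,D \right)} = - 146 D$
$f + u{\left(c{\left(-11 \right)},-98 \right)} = -6928 - -14308 = -6928 + 14308 = 7380$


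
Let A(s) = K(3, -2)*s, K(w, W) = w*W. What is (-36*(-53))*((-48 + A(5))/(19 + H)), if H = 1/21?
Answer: -390663/50 ≈ -7813.3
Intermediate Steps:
H = 1/21 ≈ 0.047619
K(w, W) = W*w
A(s) = -6*s (A(s) = (-2*3)*s = -6*s)
(-36*(-53))*((-48 + A(5))/(19 + H)) = (-36*(-53))*((-48 - 6*5)/(19 + 1/21)) = 1908*((-48 - 30)/(400/21)) = 1908*(-78*21/400) = 1908*(-819/200) = -390663/50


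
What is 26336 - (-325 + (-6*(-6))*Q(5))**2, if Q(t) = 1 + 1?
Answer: -37673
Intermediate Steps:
Q(t) = 2
26336 - (-325 + (-6*(-6))*Q(5))**2 = 26336 - (-325 - 6*(-6)*2)**2 = 26336 - (-325 + 36*2)**2 = 26336 - (-325 + 72)**2 = 26336 - 1*(-253)**2 = 26336 - 1*64009 = 26336 - 64009 = -37673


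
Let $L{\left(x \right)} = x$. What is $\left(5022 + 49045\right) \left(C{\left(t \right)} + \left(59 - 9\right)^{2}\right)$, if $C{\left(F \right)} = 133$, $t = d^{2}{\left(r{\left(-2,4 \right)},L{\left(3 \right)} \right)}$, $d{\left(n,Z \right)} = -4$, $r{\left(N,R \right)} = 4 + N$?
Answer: $142358411$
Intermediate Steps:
$t = 16$ ($t = \left(-4\right)^{2} = 16$)
$\left(5022 + 49045\right) \left(C{\left(t \right)} + \left(59 - 9\right)^{2}\right) = \left(5022 + 49045\right) \left(133 + \left(59 - 9\right)^{2}\right) = 54067 \left(133 + 50^{2}\right) = 54067 \left(133 + 2500\right) = 54067 \cdot 2633 = 142358411$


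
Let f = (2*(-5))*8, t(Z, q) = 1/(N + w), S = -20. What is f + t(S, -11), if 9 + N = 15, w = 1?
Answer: -559/7 ≈ -79.857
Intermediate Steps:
N = 6 (N = -9 + 15 = 6)
t(Z, q) = ⅐ (t(Z, q) = 1/(6 + 1) = 1/7 = ⅐)
f = -80 (f = -10*8 = -80)
f + t(S, -11) = -80 + ⅐ = -559/7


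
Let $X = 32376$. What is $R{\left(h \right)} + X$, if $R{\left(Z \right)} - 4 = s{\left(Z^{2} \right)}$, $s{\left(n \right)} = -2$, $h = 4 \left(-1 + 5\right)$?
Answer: $32378$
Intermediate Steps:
$h = 16$ ($h = 4 \cdot 4 = 16$)
$R{\left(Z \right)} = 2$ ($R{\left(Z \right)} = 4 - 2 = 2$)
$R{\left(h \right)} + X = 2 + 32376 = 32378$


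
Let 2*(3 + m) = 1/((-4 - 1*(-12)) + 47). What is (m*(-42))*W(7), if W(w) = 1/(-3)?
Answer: -2303/55 ≈ -41.873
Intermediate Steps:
W(w) = -⅓
m = -329/110 (m = -3 + 1/(2*((-4 - 1*(-12)) + 47)) = -3 + 1/(2*((-4 + 12) + 47)) = -3 + 1/(2*(8 + 47)) = -3 + (½)/55 = -3 + (½)*(1/55) = -3 + 1/110 = -329/110 ≈ -2.9909)
(m*(-42))*W(7) = -329/110*(-42)*(-⅓) = (6909/55)*(-⅓) = -2303/55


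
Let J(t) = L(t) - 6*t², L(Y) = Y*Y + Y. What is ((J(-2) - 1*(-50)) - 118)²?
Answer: 8100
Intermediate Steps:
L(Y) = Y + Y² (L(Y) = Y² + Y = Y + Y²)
J(t) = -6*t² + t*(1 + t) (J(t) = t*(1 + t) - 6*t² = -6*t² + t*(1 + t))
((J(-2) - 1*(-50)) - 118)² = ((-2*(1 - 5*(-2)) - 1*(-50)) - 118)² = ((-2*(1 + 10) + 50) - 118)² = ((-2*11 + 50) - 118)² = ((-22 + 50) - 118)² = (28 - 118)² = (-90)² = 8100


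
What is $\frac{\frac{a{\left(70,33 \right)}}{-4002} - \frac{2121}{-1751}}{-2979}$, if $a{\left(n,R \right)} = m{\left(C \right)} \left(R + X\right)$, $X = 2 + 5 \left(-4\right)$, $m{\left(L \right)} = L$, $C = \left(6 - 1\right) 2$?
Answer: $- \frac{1370932}{3479224743} \approx -0.00039403$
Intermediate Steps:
$C = 10$ ($C = 5 \cdot 2 = 10$)
$X = -18$ ($X = 2 - 20 = -18$)
$a{\left(n,R \right)} = -180 + 10 R$ ($a{\left(n,R \right)} = 10 \left(R - 18\right) = 10 \left(-18 + R\right) = -180 + 10 R$)
$\frac{\frac{a{\left(70,33 \right)}}{-4002} - \frac{2121}{-1751}}{-2979} = \frac{\frac{-180 + 10 \cdot 33}{-4002} - \frac{2121}{-1751}}{-2979} = \left(\left(-180 + 330\right) \left(- \frac{1}{4002}\right) - - \frac{2121}{1751}\right) \left(- \frac{1}{2979}\right) = \left(150 \left(- \frac{1}{4002}\right) + \frac{2121}{1751}\right) \left(- \frac{1}{2979}\right) = \left(- \frac{25}{667} + \frac{2121}{1751}\right) \left(- \frac{1}{2979}\right) = \frac{1370932}{1167917} \left(- \frac{1}{2979}\right) = - \frac{1370932}{3479224743}$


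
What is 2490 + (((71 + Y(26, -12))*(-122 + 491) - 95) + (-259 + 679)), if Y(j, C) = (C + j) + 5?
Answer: 36025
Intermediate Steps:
Y(j, C) = 5 + C + j
2490 + (((71 + Y(26, -12))*(-122 + 491) - 95) + (-259 + 679)) = 2490 + (((71 + (5 - 12 + 26))*(-122 + 491) - 95) + (-259 + 679)) = 2490 + (((71 + 19)*369 - 95) + 420) = 2490 + ((90*369 - 95) + 420) = 2490 + ((33210 - 95) + 420) = 2490 + (33115 + 420) = 2490 + 33535 = 36025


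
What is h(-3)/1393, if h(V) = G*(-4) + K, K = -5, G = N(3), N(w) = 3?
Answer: -17/1393 ≈ -0.012204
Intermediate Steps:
G = 3
h(V) = -17 (h(V) = 3*(-4) - 5 = -12 - 5 = -17)
h(-3)/1393 = -17/1393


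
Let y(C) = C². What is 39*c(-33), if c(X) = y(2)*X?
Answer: -5148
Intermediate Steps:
c(X) = 4*X (c(X) = 2²*X = 4*X)
39*c(-33) = 39*(4*(-33)) = 39*(-132) = -5148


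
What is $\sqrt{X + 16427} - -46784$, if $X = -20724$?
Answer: $46784 + i \sqrt{4297} \approx 46784.0 + 65.552 i$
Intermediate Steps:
$\sqrt{X + 16427} - -46784 = \sqrt{-20724 + 16427} - -46784 = \sqrt{-4297} + 46784 = i \sqrt{4297} + 46784 = 46784 + i \sqrt{4297}$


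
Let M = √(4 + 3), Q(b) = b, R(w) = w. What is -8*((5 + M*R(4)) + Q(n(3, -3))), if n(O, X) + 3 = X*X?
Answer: -88 - 32*√7 ≈ -172.66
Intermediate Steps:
n(O, X) = -3 + X² (n(O, X) = -3 + X*X = -3 + X²)
M = √7 ≈ 2.6458
-8*((5 + M*R(4)) + Q(n(3, -3))) = -8*((5 + √7*4) + (-3 + (-3)²)) = -8*((5 + 4*√7) + (-3 + 9)) = -8*((5 + 4*√7) + 6) = -8*(11 + 4*√7) = -88 - 32*√7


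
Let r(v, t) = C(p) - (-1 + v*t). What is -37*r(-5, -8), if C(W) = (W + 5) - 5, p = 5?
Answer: 1258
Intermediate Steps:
C(W) = W (C(W) = (5 + W) - 5 = W)
r(v, t) = 6 - t*v (r(v, t) = 5 - (-1 + v*t) = 5 - (-1 + t*v) = 5 + (1 - t*v) = 6 - t*v)
-37*r(-5, -8) = -37*(6 - 1*(-8)*(-5)) = -37*(6 - 40) = -37*(-34) = 1258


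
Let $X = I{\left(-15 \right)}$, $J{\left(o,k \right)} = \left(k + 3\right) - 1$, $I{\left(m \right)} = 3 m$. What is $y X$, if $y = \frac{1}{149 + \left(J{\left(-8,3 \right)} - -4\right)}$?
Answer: $- \frac{45}{158} \approx -0.28481$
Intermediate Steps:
$J{\left(o,k \right)} = 2 + k$ ($J{\left(o,k \right)} = \left(3 + k\right) - 1 = 2 + k$)
$X = -45$ ($X = 3 \left(-15\right) = -45$)
$y = \frac{1}{158}$ ($y = \frac{1}{149 + \left(\left(2 + 3\right) - -4\right)} = \frac{1}{149 + \left(5 + 4\right)} = \frac{1}{149 + 9} = \frac{1}{158} \approx 0.0063291$)
$y X = \frac{1}{158} \left(-45\right) = - \frac{45}{158}$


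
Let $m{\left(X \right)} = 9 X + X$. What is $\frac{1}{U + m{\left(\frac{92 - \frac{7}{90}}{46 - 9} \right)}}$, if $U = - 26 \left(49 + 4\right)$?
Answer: $- \frac{333}{450601} \approx -0.00073901$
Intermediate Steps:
$m{\left(X \right)} = 10 X$
$U = -1378$ ($U = \left(-26\right) 53 = -1378$)
$\frac{1}{U + m{\left(\frac{92 - \frac{7}{90}}{46 - 9} \right)}} = \frac{1}{-1378 + 10 \frac{92 - \frac{7}{90}}{46 - 9}} = \frac{1}{-1378 + 10 \frac{92 - \frac{7}{90}}{37}} = \frac{1}{-1378 + 10 \left(92 - \frac{7}{90}\right) \frac{1}{37}} = \frac{1}{-1378 + 10 \cdot \frac{8273}{90} \cdot \frac{1}{37}} = \frac{1}{-1378 + 10 \cdot \frac{8273}{3330}} = \frac{1}{-1378 + \frac{8273}{333}} = \frac{1}{- \frac{450601}{333}} = - \frac{333}{450601}$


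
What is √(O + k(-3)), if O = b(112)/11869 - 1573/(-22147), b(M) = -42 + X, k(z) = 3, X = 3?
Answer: √1254266583421951/20220211 ≈ 1.7515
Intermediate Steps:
b(M) = -39 (b(M) = -42 + 3 = -39)
O = 1369708/20220211 (O = -39/11869 - 1573/(-22147) = -39*1/11869 - 1573*(-1/22147) = -3/913 + 1573/22147 = 1369708/20220211 ≈ 0.067739)
√(O + k(-3)) = √(1369708/20220211 + 3) = √(62030341/20220211) = √1254266583421951/20220211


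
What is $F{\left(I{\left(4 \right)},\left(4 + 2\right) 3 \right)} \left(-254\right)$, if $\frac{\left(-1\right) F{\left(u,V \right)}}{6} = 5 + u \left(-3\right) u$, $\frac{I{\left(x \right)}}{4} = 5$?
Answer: $-1821180$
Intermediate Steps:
$I{\left(x \right)} = 20$ ($I{\left(x \right)} = 4 \cdot 5 = 20$)
$F{\left(u,V \right)} = -30 + 18 u^{2}$ ($F{\left(u,V \right)} = - 6 \left(5 + u \left(-3\right) u\right) = - 6 \left(5 + - 3 u u\right) = - 6 \left(5 - 3 u^{2}\right) = -30 + 18 u^{2}$)
$F{\left(I{\left(4 \right)},\left(4 + 2\right) 3 \right)} \left(-254\right) = \left(-30 + 18 \cdot 20^{2}\right) \left(-254\right) = \left(-30 + 18 \cdot 400\right) \left(-254\right) = \left(-30 + 7200\right) \left(-254\right) = 7170 \left(-254\right) = -1821180$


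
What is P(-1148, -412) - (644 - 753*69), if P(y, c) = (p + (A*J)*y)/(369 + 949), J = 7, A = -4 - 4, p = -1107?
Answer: 67693715/1318 ≈ 51361.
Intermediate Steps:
A = -8
P(y, c) = -1107/1318 - 28*y/659 (P(y, c) = (-1107 + (-8*7)*y)/(369 + 949) = (-1107 - 56*y)/1318 = (-1107 - 56*y)*(1/1318) = -1107/1318 - 28*y/659)
P(-1148, -412) - (644 - 753*69) = (-1107/1318 - 28/659*(-1148)) - (644 - 753*69) = (-1107/1318 + 32144/659) - (644 - 51957) = 63181/1318 - 1*(-51313) = 63181/1318 + 51313 = 67693715/1318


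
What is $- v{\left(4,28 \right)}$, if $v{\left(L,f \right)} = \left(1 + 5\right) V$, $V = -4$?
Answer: $24$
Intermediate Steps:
$v{\left(L,f \right)} = -24$ ($v{\left(L,f \right)} = \left(1 + 5\right) \left(-4\right) = 6 \left(-4\right) = -24$)
$- v{\left(4,28 \right)} = \left(-1\right) \left(-24\right) = 24$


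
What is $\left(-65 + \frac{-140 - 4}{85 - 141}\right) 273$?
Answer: $-17043$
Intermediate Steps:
$\left(-65 + \frac{-140 - 4}{85 - 141}\right) 273 = \left(-65 - \frac{144}{-56}\right) 273 = \left(-65 - - \frac{18}{7}\right) 273 = \left(-65 + \frac{18}{7}\right) 273 = \left(- \frac{437}{7}\right) 273 = -17043$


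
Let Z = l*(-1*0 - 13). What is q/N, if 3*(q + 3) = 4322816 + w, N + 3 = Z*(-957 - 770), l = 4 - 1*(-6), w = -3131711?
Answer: 397032/224507 ≈ 1.7685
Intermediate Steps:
l = 10 (l = 4 + 6 = 10)
Z = -130 (Z = 10*(-1*0 - 13) = 10*(0 - 13) = 10*(-13) = -130)
N = 224507 (N = -3 - 130*(-957 - 770) = -3 - 130*(-1727) = -3 + 224510 = 224507)
q = 397032 (q = -3 + (4322816 - 3131711)/3 = -3 + (1/3)*1191105 = -3 + 397035 = 397032)
q/N = 397032/224507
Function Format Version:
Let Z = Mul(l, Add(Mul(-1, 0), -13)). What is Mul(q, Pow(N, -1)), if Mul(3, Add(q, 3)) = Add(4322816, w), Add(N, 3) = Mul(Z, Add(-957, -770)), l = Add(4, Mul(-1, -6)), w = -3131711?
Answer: Rational(397032, 224507) ≈ 1.7685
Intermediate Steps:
l = 10 (l = Add(4, 6) = 10)
Z = -130 (Z = Mul(10, Add(Mul(-1, 0), -13)) = Mul(10, Add(0, -13)) = Mul(10, -13) = -130)
N = 224507 (N = Add(-3, Mul(-130, Add(-957, -770))) = Add(-3, Mul(-130, -1727)) = Add(-3, 224510) = 224507)
q = 397032 (q = Add(-3, Mul(Rational(1, 3), Add(4322816, -3131711))) = Add(-3, Mul(Rational(1, 3), 1191105)) = Add(-3, 397035) = 397032)
Mul(q, Pow(N, -1)) = Mul(397032, Pow(224507, -1)) = Mul(397032, Rational(1, 224507)) = Rational(397032, 224507)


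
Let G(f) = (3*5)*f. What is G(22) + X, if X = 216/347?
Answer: 114726/347 ≈ 330.62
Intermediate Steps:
G(f) = 15*f
X = 216/347 (X = 216*(1/347) = 216/347 ≈ 0.62248)
G(22) + X = 15*22 + 216/347 = 330 + 216/347 = 114726/347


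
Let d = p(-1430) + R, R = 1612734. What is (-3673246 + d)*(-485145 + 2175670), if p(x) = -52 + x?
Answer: -3485852406850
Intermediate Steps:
d = 1611252 (d = (-52 - 1430) + 1612734 = -1482 + 1612734 = 1611252)
(-3673246 + d)*(-485145 + 2175670) = (-3673246 + 1611252)*(-485145 + 2175670) = -2061994*1690525 = -3485852406850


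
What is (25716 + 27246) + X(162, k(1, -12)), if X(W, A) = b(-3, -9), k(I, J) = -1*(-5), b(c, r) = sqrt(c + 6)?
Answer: 52962 + sqrt(3) ≈ 52964.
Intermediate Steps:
b(c, r) = sqrt(6 + c)
k(I, J) = 5
X(W, A) = sqrt(3) (X(W, A) = sqrt(6 - 3) = sqrt(3))
(25716 + 27246) + X(162, k(1, -12)) = (25716 + 27246) + sqrt(3) = 52962 + sqrt(3)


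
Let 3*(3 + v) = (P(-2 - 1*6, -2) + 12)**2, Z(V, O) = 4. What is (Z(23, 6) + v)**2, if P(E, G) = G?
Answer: 10609/9 ≈ 1178.8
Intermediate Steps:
v = 91/3 (v = -3 + (-2 + 12)**2/3 = -3 + (1/3)*10**2 = -3 + (1/3)*100 = -3 + 100/3 = 91/3 ≈ 30.333)
(Z(23, 6) + v)**2 = (4 + 91/3)**2 = (103/3)**2 = 10609/9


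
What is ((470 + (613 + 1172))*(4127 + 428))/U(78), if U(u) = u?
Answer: 10271525/78 ≈ 1.3169e+5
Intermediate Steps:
((470 + (613 + 1172))*(4127 + 428))/U(78) = ((470 + (613 + 1172))*(4127 + 428))/78 = ((470 + 1785)*4555)*(1/78) = (2255*4555)*(1/78) = 10271525*(1/78) = 10271525/78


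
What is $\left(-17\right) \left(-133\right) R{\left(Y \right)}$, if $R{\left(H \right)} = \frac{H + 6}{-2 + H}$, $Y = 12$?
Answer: $\frac{20349}{5} \approx 4069.8$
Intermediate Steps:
$R{\left(H \right)} = \frac{6 + H}{-2 + H}$
$\left(-17\right) \left(-133\right) R{\left(Y \right)} = \left(-17\right) \left(-133\right) \frac{6 + 12}{-2 + 12} = 2261 \cdot \frac{1}{10} \cdot 18 = 2261 \cdot \frac{9}{5} = \frac{20349}{5}$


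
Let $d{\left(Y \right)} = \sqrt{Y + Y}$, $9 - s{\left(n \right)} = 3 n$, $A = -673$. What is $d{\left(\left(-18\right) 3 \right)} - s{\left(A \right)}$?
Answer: $-2028 + 6 i \sqrt{3} \approx -2028.0 + 10.392 i$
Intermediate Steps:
$s{\left(n \right)} = 9 - 3 n$
$d{\left(Y \right)} = \sqrt{2} \sqrt{Y}$ ($d{\left(Y \right)} = \sqrt{2 Y} = \sqrt{2} \sqrt{Y}$)
$d{\left(\left(-18\right) 3 \right)} - s{\left(A \right)} = \sqrt{2} \sqrt{\left(-18\right) 3} - \left(9 - -2019\right) = \sqrt{2} \sqrt{-54} - \left(9 + 2019\right) = \sqrt{2} \cdot 3 i \sqrt{6} - 2028 = 6 i \sqrt{3} - 2028 = -2028 + 6 i \sqrt{3}$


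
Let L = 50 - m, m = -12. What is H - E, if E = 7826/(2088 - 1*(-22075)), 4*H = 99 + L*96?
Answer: 146179009/96652 ≈ 1512.4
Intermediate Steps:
L = 62 (L = 50 - 1*(-12) = 50 + 12 = 62)
H = 6051/4 (H = (99 + 62*96)/4 = (99 + 5952)/4 = (1/4)*6051 = 6051/4 ≈ 1512.8)
E = 7826/24163 (E = 7826/(2088 + 22075) = 7826/24163 ≈ 0.32388)
H - E = 6051/4 - 1*7826/24163 = 6051/4 - 7826/24163 = 146179009/96652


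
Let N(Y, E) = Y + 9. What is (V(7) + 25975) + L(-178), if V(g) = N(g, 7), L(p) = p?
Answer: 25813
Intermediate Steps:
N(Y, E) = 9 + Y
V(g) = 9 + g
(V(7) + 25975) + L(-178) = ((9 + 7) + 25975) - 178 = (16 + 25975) - 178 = 25991 - 178 = 25813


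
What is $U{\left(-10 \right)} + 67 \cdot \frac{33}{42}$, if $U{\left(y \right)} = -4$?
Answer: $\frac{681}{14} \approx 48.643$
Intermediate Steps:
$U{\left(-10 \right)} + 67 \cdot \frac{33}{42} = -4 + 67 \cdot \frac{33}{42} = -4 + 67 \cdot 33 \cdot \frac{1}{42} = -4 + 67 \cdot \frac{11}{14} = -4 + \frac{737}{14} = \frac{681}{14}$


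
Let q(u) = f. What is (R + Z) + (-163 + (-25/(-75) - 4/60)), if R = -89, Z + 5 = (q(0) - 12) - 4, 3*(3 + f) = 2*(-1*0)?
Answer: -4136/15 ≈ -275.73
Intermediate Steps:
f = -3 (f = -3 + (2*(-1*0))/3 = -3 + (2*0)/3 = -3 + (⅓)*0 = -3 + 0 = -3)
q(u) = -3
Z = -24 (Z = -5 + ((-3 - 12) - 4) = -5 + (-15 - 4) = -5 - 19 = -24)
(R + Z) + (-163 + (-25/(-75) - 4/60)) = (-89 - 24) + (-163 + (-25/(-75) - 4/60)) = -113 + (-163 + (-25*(-1/75) - 4*1/60)) = -113 + (-163 + (⅓ - 1/15)) = -113 + (-163 + 4/15) = -113 - 2441/15 = -4136/15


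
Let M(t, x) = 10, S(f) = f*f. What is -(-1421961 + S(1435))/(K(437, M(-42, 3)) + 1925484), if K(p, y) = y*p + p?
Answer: -637264/1930291 ≈ -0.33014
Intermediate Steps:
S(f) = f²
K(p, y) = p + p*y (K(p, y) = p*y + p = p + p*y)
-(-1421961 + S(1435))/(K(437, M(-42, 3)) + 1925484) = -(-1421961 + 1435²)/(437*(1 + 10) + 1925484) = -(-1421961 + 2059225)/(437*11 + 1925484) = -637264/(4807 + 1925484) = -637264/1930291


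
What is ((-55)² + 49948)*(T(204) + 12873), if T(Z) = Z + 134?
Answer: 699826303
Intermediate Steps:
T(Z) = 134 + Z
((-55)² + 49948)*(T(204) + 12873) = ((-55)² + 49948)*((134 + 204) + 12873) = (3025 + 49948)*(338 + 12873) = 52973*13211 = 699826303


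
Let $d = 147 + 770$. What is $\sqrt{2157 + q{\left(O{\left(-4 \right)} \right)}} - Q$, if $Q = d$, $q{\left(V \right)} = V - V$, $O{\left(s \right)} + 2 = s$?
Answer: $-917 + \sqrt{2157} \approx -870.56$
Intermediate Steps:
$O{\left(s \right)} = -2 + s$
$q{\left(V \right)} = 0$
$d = 917$
$Q = 917$
$\sqrt{2157 + q{\left(O{\left(-4 \right)} \right)}} - Q = \sqrt{2157 + 0} - 917 = \sqrt{2157} - 917 = -917 + \sqrt{2157}$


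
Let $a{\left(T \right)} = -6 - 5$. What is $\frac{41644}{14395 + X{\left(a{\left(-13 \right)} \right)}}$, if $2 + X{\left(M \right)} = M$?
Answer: $\frac{20822}{7191} \approx 2.8956$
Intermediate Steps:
$a{\left(T \right)} = -11$
$X{\left(M \right)} = -2 + M$
$\frac{41644}{14395 + X{\left(a{\left(-13 \right)} \right)}} = \frac{41644}{14395 - 13} = \frac{41644}{14382} = 41644 \cdot \frac{1}{14382} = \frac{20822}{7191}$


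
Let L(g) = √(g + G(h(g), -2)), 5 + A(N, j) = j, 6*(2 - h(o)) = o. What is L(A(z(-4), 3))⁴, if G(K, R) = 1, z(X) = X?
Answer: 1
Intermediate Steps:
h(o) = 2 - o/6
A(N, j) = -5 + j
L(g) = √(1 + g) (L(g) = √(g + 1) = √(1 + g))
L(A(z(-4), 3))⁴ = (√(1 + (-5 + 3)))⁴ = (√(1 - 2))⁴ = (√(-1))⁴ = I⁴ = 1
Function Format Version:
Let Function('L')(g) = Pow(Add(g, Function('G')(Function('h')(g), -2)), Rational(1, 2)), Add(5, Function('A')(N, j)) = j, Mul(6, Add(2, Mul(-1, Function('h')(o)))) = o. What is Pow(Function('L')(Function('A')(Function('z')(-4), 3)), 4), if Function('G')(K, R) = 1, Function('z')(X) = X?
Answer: 1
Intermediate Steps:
Function('h')(o) = Add(2, Mul(Rational(-1, 6), o))
Function('A')(N, j) = Add(-5, j)
Function('L')(g) = Pow(Add(1, g), Rational(1, 2)) (Function('L')(g) = Pow(Add(g, 1), Rational(1, 2)) = Pow(Add(1, g), Rational(1, 2)))
Pow(Function('L')(Function('A')(Function('z')(-4), 3)), 4) = Pow(Pow(Add(1, Add(-5, 3)), Rational(1, 2)), 4) = Pow(Pow(Add(1, -2), Rational(1, 2)), 4) = Pow(Pow(-1, Rational(1, 2)), 4) = Pow(I, 4) = 1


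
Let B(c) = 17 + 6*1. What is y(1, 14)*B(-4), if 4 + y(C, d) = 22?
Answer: 414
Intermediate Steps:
B(c) = 23 (B(c) = 17 + 6 = 23)
y(C, d) = 18 (y(C, d) = -4 + 22 = 18)
y(1, 14)*B(-4) = 18*23 = 414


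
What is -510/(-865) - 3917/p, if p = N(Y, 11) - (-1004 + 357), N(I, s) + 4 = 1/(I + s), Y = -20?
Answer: -5508597/1000978 ≈ -5.5032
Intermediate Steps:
N(I, s) = -4 + 1/(I + s)
p = 5786/9 (p = (1 - 4*(-20) - 4*11)/(-20 + 11) - (-1004 + 357) = (1 + 80 - 44)/(-9) - 1*(-647) = -⅑*37 + 647 = -37/9 + 647 = 5786/9 ≈ 642.89)
-510/(-865) - 3917/p = -510/(-865) - 3917/5786/9 = -510*(-1/865) - 3917*9/5786 = 102/173 - 35253/5786 = -5508597/1000978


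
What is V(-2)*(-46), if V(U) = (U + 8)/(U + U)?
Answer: 69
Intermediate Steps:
V(U) = (8 + U)/(2*U) (V(U) = (8 + U)/((2*U)) = (8 + U)*(1/(2*U)) = (8 + U)/(2*U))
V(-2)*(-46) = ((1/2)*(8 - 2)/(-2))*(-46) = ((1/2)*(-1/2)*6)*(-46) = -3/2*(-46) = 69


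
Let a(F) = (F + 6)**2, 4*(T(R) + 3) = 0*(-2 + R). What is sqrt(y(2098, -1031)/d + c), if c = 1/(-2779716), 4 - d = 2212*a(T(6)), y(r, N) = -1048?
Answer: sqrt(39349533145259526)/864491676 ≈ 0.22946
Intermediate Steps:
T(R) = -3 (T(R) = -3 + (0*(-2 + R))/4 = -3 + (1/4)*0 = -3 + 0 = -3)
a(F) = (6 + F)**2
d = -19904 (d = 4 - 2212*(6 - 3)**2 = 4 - 2212*3**2 = 4 - 2212*9 = 4 - 1*19908 = 4 - 19908 = -19904)
c = -1/2779716 ≈ -3.5975e-7
sqrt(y(2098, -1031)/d + c) = sqrt(-1048/(-19904) - 1/2779716) = sqrt(-1048*(-1/19904) - 1/2779716) = sqrt(131/2488 - 1/2779716) = sqrt(91035077/1728983352) = sqrt(39349533145259526)/864491676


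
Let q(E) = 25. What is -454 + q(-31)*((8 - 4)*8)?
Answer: 346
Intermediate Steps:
-454 + q(-31)*((8 - 4)*8) = -454 + 25*((8 - 4)*8) = -454 + 25*(4*8) = -454 + 25*32 = -454 + 800 = 346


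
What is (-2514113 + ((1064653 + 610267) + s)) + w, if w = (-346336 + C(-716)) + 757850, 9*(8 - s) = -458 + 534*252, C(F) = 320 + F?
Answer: -3986713/9 ≈ -4.4297e+5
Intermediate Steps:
s = -134038/9 (s = 8 - (-458 + 534*252)/9 = 8 - (-458 + 134568)/9 = 8 - ⅑*134110 = 8 - 134110/9 = -134038/9 ≈ -14893.)
w = 411118 (w = (-346336 + (320 - 716)) + 757850 = (-346336 - 396) + 757850 = -346732 + 757850 = 411118)
(-2514113 + ((1064653 + 610267) + s)) + w = (-2514113 + ((1064653 + 610267) - 134038/9)) + 411118 = (-2514113 + (1674920 - 134038/9)) + 411118 = (-2514113 + 14940242/9) + 411118 = -7686775/9 + 411118 = -3986713/9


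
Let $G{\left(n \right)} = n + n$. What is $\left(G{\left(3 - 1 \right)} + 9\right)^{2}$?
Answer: $169$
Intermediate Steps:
$G{\left(n \right)} = 2 n$
$\left(G{\left(3 - 1 \right)} + 9\right)^{2} = \left(2 \left(3 - 1\right) + 9\right)^{2} = \left(2 \cdot 2 + 9\right)^{2} = \left(4 + 9\right)^{2} = 13^{2} = 169$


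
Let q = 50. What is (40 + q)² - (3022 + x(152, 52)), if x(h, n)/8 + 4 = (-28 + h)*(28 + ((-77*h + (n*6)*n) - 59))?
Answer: -4447978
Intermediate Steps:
x(h, n) = -32 + 8*(-28 + h)*(-31 - 77*h + 6*n²) (x(h, n) = -32 + 8*((-28 + h)*(28 + ((-77*h + (n*6)*n) - 59))) = -32 + 8*((-28 + h)*(28 + ((-77*h + (6*n)*n) - 59))) = -32 + 8*((-28 + h)*(28 + ((-77*h + 6*n²) - 59))) = -32 + 8*((-28 + h)*(28 + (-59 - 77*h + 6*n²))) = -32 + 8*((-28 + h)*(-31 - 77*h + 6*n²)) = -32 + 8*(-28 + h)*(-31 - 77*h + 6*n²))
(40 + q)² - (3022 + x(152, 52)) = (40 + 50)² - (3022 + (6912 - 1344*52² - 616*152² + 17000*152 + 48*152*52²)) = 90² - (3022 + (6912 - 1344*2704 - 616*23104 + 2584000 + 48*152*2704)) = 8100 - (3022 + (6912 - 3634176 - 14232064 + 2584000 + 19728384)) = 8100 - (3022 + 4453056) = 8100 - 1*4456078 = 8100 - 4456078 = -4447978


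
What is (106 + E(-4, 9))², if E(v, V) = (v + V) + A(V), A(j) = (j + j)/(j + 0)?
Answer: 12769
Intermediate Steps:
A(j) = 2 (A(j) = (2*j)/j = 2)
E(v, V) = 2 + V + v (E(v, V) = (v + V) + 2 = (V + v) + 2 = 2 + V + v)
(106 + E(-4, 9))² = (106 + (2 + 9 - 4))² = (106 + 7)² = 113² = 12769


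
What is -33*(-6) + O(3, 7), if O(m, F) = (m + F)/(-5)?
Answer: 196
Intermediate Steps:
O(m, F) = -F/5 - m/5 (O(m, F) = (F + m)*(-1/5) = -F/5 - m/5)
-33*(-6) + O(3, 7) = -33*(-6) + (-1/5*7 - 1/5*3) = 198 + (-7/5 - 3/5) = 198 - 2 = 196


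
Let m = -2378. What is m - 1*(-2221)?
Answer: -157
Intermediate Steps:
m - 1*(-2221) = -2378 - 1*(-2221) = -2378 + 2221 = -157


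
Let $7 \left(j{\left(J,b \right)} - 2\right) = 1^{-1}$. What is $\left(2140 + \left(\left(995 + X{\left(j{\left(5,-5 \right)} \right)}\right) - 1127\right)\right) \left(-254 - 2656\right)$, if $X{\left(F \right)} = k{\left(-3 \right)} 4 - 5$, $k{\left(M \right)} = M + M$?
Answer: $-5758890$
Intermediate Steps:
$k{\left(M \right)} = 2 M$
$j{\left(J,b \right)} = \frac{15}{7}$ ($j{\left(J,b \right)} = 2 + \frac{1}{7 \cdot 1} = 2 + \frac{1}{7} \cdot 1 = 2 + \frac{1}{7} = \frac{15}{7}$)
$X{\left(F \right)} = -29$ ($X{\left(F \right)} = 2 \left(-3\right) 4 - 5 = \left(-6\right) 4 - 5 = -24 - 5 = -29$)
$\left(2140 + \left(\left(995 + X{\left(j{\left(5,-5 \right)} \right)}\right) - 1127\right)\right) \left(-254 - 2656\right) = \left(2140 + \left(\left(995 - 29\right) - 1127\right)\right) \left(-254 - 2656\right) = \left(2140 + \left(966 - 1127\right)\right) \left(-2910\right) = \left(2140 - 161\right) \left(-2910\right) = 1979 \left(-2910\right) = -5758890$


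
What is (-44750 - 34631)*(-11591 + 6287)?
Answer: 421036824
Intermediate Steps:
(-44750 - 34631)*(-11591 + 6287) = -79381*(-5304) = 421036824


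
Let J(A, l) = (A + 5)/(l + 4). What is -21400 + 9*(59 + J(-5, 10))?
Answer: -20869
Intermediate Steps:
J(A, l) = (5 + A)/(4 + l)
-21400 + 9*(59 + J(-5, 10)) = -21400 + 9*(59 + (5 - 5)/(4 + 10)) = -21400 + 9*(59 + 0/14) = -21400 + 9*(59 + (1/14)*0) = -21400 + 9*(59 + 0) = -21400 + 9*59 = -21400 + 531 = -20869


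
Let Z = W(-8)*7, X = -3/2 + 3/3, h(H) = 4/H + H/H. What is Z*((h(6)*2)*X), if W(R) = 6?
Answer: -70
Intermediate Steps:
h(H) = 1 + 4/H (h(H) = 4/H + 1 = 1 + 4/H)
X = -1/2 (X = -3*1/2 + 3*(1/3) = -3/2 + 1 = -1/2 ≈ -0.50000)
Z = 42 (Z = 6*7 = 42)
Z*((h(6)*2)*X) = 42*((((4 + 6)/6)*2)*(-1/2)) = 42*((((1/6)*10)*2)*(-1/2)) = 42*(((5/3)*2)*(-1/2)) = 42*((10/3)*(-1/2)) = 42*(-5/3) = -70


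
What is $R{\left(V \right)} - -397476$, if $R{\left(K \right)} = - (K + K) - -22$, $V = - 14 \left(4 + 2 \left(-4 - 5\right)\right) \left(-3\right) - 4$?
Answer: $398682$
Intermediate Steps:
$V = -592$ ($V = - 14 \left(4 + 2 \left(-9\right)\right) \left(-3\right) - 4 = - 14 \left(4 - 18\right) \left(-3\right) - 4 = - 14 \left(\left(-14\right) \left(-3\right)\right) - 4 = \left(-14\right) 42 - 4 = -588 - 4 = -592$)
$R{\left(K \right)} = 22 - 2 K$ ($R{\left(K \right)} = - 2 K + 22 = 22 - 2 K$)
$R{\left(V \right)} - -397476 = \left(22 - -1184\right) - -397476 = \left(22 + 1184\right) + 397476 = 1206 + 397476 = 398682$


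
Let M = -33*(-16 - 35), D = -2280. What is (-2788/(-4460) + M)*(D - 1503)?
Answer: -7101606486/1115 ≈ -6.3692e+6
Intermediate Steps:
M = 1683 (M = -33*(-51) = 1683)
(-2788/(-4460) + M)*(D - 1503) = (-2788/(-4460) + 1683)*(-2280 - 1503) = (-2788*(-1/4460) + 1683)*(-3783) = (697/1115 + 1683)*(-3783) = (1877242/1115)*(-3783) = -7101606486/1115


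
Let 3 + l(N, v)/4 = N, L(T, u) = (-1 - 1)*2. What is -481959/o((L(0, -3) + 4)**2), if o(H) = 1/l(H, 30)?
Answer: 5783508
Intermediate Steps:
L(T, u) = -4 (L(T, u) = -2*2 = -4)
l(N, v) = -12 + 4*N
o(H) = 1/(-12 + 4*H)
-481959/o((L(0, -3) + 4)**2) = -(-5783508 + 1927836*(-4 + 4)**2) = -481959/(1/(4*(-3 + 0**2))) = -481959/(1/(4*(-3 + 0))) = -481959/((1/4)/(-3)) = -481959/((1/4)*(-1/3)) = -481959/(-1/12) = -481959*(-12) = 5783508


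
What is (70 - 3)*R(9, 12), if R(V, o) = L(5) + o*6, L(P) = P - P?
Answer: 4824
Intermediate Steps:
L(P) = 0
R(V, o) = 6*o (R(V, o) = 0 + o*6 = 0 + 6*o = 6*o)
(70 - 3)*R(9, 12) = (70 - 3)*(6*12) = 67*72 = 4824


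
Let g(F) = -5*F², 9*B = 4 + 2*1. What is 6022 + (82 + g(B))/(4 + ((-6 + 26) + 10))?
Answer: 921725/153 ≈ 6024.3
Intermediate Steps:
B = ⅔ (B = (4 + 2*1)/9 = (4 + 2)/9 = (⅑)*6 = ⅔ ≈ 0.66667)
6022 + (82 + g(B))/(4 + ((-6 + 26) + 10)) = 6022 + (82 - 5*(⅔)²)/(4 + ((-6 + 26) + 10)) = 6022 + (82 - 5*4/9)/(4 + (20 + 10)) = 6022 + (82 - 20/9)/(4 + 30) = 6022 + (718/9)/34 = 6022 + (718/9)*(1/34) = 6022 + 359/153 = 921725/153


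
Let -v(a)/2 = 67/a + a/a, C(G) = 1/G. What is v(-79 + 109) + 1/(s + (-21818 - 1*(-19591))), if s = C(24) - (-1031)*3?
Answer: -403157/62355 ≈ -6.4655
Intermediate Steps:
v(a) = -2 - 134/a (v(a) = -2*(67/a + a/a) = -2*(67/a + 1) = -2*(1 + 67/a) = -2 - 134/a)
s = 74233/24 (s = 1/24 - (-1031)*3 = 1/24 - 1*(-3093) = 1/24 + 3093 = 74233/24 ≈ 3093.0)
v(-79 + 109) + 1/(s + (-21818 - 1*(-19591))) = (-2 - 134/(-79 + 109)) + 1/(74233/24 + (-21818 - 1*(-19591))) = (-2 - 134/30) + 1/(74233/24 + (-21818 + 19591)) = (-2 - 134*1/30) + 1/(74233/24 - 2227) = (-2 - 67/15) + 1/(20785/24) = -97/15 + 24/20785 = -403157/62355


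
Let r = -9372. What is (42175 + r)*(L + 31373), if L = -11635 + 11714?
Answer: 1031719956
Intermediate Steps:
L = 79
(42175 + r)*(L + 31373) = (42175 - 9372)*(79 + 31373) = 32803*31452 = 1031719956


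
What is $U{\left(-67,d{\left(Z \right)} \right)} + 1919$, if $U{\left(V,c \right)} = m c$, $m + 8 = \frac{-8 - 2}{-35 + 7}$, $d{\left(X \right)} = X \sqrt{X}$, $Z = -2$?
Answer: $1919 + \frac{107 i \sqrt{2}}{7} \approx 1919.0 + 21.617 i$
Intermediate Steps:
$d{\left(X \right)} = X^{\frac{3}{2}}$
$m = - \frac{107}{14}$ ($m = -8 + \frac{-8 - 2}{-35 + 7} = -8 - \frac{10}{-28} = -8 - - \frac{5}{14} = -8 + \frac{5}{14} = - \frac{107}{14} \approx -7.6429$)
$U{\left(V,c \right)} = - \frac{107 c}{14}$
$U{\left(-67,d{\left(Z \right)} \right)} + 1919 = - \frac{107 \left(-2\right)^{\frac{3}{2}}}{14} + 1919 = - \frac{107 \left(- 2 i \sqrt{2}\right)}{14} + 1919 = \frac{107 i \sqrt{2}}{7} + 1919 = 1919 + \frac{107 i \sqrt{2}}{7}$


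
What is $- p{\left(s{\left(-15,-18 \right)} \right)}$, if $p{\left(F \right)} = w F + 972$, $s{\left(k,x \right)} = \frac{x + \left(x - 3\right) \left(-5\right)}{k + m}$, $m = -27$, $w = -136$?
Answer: $- \frac{8776}{7} \approx -1253.7$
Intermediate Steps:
$s{\left(k,x \right)} = \frac{15 - 4 x}{-27 + k}$ ($s{\left(k,x \right)} = \frac{x + \left(x - 3\right) \left(-5\right)}{k - 27} = \frac{x + \left(-3 + x\right) \left(-5\right)}{-27 + k} = \frac{x - \left(-15 + 5 x\right)}{-27 + k} = \frac{15 - 4 x}{-27 + k}$)
$p{\left(F \right)} = 972 - 136 F$ ($p{\left(F \right)} = - 136 F + 972 = 972 - 136 F$)
$- p{\left(s{\left(-15,-18 \right)} \right)} = - (972 - 136 \frac{15 - -72}{-27 - 15}) = - (972 - 136 \frac{15 + 72}{-42}) = - (972 - 136 \left(\left(- \frac{1}{42}\right) 87\right)) = - (972 - - \frac{1972}{7}) = - (972 + \frac{1972}{7}) = \left(-1\right) \frac{8776}{7} = - \frac{8776}{7}$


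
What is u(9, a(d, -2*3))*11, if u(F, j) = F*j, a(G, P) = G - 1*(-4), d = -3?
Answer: 99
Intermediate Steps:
a(G, P) = 4 + G (a(G, P) = G + 4 = 4 + G)
u(9, a(d, -2*3))*11 = (9*(4 - 3))*11 = (9*1)*11 = 9*11 = 99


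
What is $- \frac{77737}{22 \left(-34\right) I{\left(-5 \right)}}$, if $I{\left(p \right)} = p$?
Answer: $- \frac{7067}{340} \approx -20.785$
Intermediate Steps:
$- \frac{77737}{22 \left(-34\right) I{\left(-5 \right)}} = - \frac{77737}{22 \left(-34\right) \left(-5\right)} = - \frac{77737}{\left(-748\right) \left(-5\right)} = - \frac{77737}{3740} = \left(-77737\right) \frac{1}{3740} = - \frac{7067}{340}$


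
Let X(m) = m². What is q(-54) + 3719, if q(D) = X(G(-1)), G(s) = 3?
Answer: 3728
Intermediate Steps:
q(D) = 9 (q(D) = 3² = 9)
q(-54) + 3719 = 9 + 3719 = 3728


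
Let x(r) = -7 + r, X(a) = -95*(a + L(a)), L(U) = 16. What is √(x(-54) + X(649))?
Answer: 2*I*√15809 ≈ 251.47*I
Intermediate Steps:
X(a) = -1520 - 95*a (X(a) = -95*(a + 16) = -95*(16 + a) = -1520 - 95*a)
√(x(-54) + X(649)) = √((-7 - 54) + (-1520 - 95*649)) = √(-61 + (-1520 - 61655)) = √(-61 - 63175) = √(-63236) = 2*I*√15809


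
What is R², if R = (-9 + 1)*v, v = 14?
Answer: 12544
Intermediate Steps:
R = -112 (R = (-9 + 1)*14 = -8*14 = -112)
R² = (-112)² = 12544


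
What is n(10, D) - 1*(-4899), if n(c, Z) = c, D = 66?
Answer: 4909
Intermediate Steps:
n(10, D) - 1*(-4899) = 10 - 1*(-4899) = 10 + 4899 = 4909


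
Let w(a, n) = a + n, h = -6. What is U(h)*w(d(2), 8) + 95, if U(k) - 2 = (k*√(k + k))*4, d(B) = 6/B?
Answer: 117 - 528*I*√3 ≈ 117.0 - 914.52*I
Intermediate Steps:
U(k) = 2 + 4*√2*k^(3/2) (U(k) = 2 + (k*√(k + k))*4 = 2 + (k*√(2*k))*4 = 2 + (k*(√2*√k))*4 = 2 + (√2*k^(3/2))*4 = 2 + 4*√2*k^(3/2))
U(h)*w(d(2), 8) + 95 = (2 + 4*√2*(-6)^(3/2))*(6/2 + 8) + 95 = (2 + 4*√2*(-6*I*√6))*(6*(½) + 8) + 95 = (2 - 48*I*√3)*(3 + 8) + 95 = (2 - 48*I*√3)*11 + 95 = (22 - 528*I*√3) + 95 = 117 - 528*I*√3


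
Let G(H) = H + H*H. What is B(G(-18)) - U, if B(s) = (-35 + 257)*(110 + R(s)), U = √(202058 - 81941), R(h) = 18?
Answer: 28416 - √120117 ≈ 28069.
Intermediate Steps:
G(H) = H + H²
U = √120117 ≈ 346.58
B(s) = 28416 (B(s) = (-35 + 257)*(110 + 18) = 222*128 = 28416)
B(G(-18)) - U = 28416 - √120117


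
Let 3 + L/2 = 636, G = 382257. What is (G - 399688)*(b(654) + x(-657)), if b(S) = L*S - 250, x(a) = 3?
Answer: -14427935027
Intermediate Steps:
L = 1266 (L = -6 + 2*636 = -6 + 1272 = 1266)
b(S) = -250 + 1266*S (b(S) = 1266*S - 250 = -250 + 1266*S)
(G - 399688)*(b(654) + x(-657)) = (382257 - 399688)*((-250 + 1266*654) + 3) = -17431*((-250 + 827964) + 3) = -17431*(827714 + 3) = -17431*827717 = -14427935027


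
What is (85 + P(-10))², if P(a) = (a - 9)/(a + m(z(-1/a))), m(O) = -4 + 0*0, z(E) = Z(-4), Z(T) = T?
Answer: 1461681/196 ≈ 7457.6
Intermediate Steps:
z(E) = -4
m(O) = -4 (m(O) = -4 + 0 = -4)
P(a) = (-9 + a)/(-4 + a) (P(a) = (a - 9)/(a - 4) = (-9 + a)/(-4 + a))
(85 + P(-10))² = (85 + (-9 - 10)/(-4 - 10))² = (85 - 19/(-14))² = (85 - 1/14*(-19))² = (85 + 19/14)² = (1209/14)² = 1461681/196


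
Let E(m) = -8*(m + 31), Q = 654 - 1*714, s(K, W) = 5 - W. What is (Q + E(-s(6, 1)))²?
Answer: 76176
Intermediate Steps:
Q = -60 (Q = 654 - 714 = -60)
E(m) = -248 - 8*m (E(m) = -8*(31 + m) = -248 - 8*m)
(Q + E(-s(6, 1)))² = (-60 + (-248 - (-8)*(5 - 1*1)))² = (-60 + (-248 - (-8)*(5 - 1)))² = (-60 + (-248 - (-8)*4))² = (-60 + (-248 - 8*(-4)))² = (-60 + (-248 + 32))² = (-60 - 216)² = (-276)² = 76176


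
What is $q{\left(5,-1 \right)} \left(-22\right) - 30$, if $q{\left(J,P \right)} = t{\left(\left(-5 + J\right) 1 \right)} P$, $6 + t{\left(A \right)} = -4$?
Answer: $-250$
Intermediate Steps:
$t{\left(A \right)} = -10$ ($t{\left(A \right)} = -6 - 4 = -10$)
$q{\left(J,P \right)} = - 10 P$
$q{\left(5,-1 \right)} \left(-22\right) - 30 = \left(-10\right) \left(-1\right) \left(-22\right) - 30 = 10 \left(-22\right) - 30 = -220 - 30 = -250$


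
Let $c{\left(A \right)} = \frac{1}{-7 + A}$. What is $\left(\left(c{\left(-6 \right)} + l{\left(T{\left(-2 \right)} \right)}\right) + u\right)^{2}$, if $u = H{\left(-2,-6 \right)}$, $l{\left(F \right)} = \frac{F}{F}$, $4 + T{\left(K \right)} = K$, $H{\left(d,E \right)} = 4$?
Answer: $\frac{4096}{169} \approx 24.237$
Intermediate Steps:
$T{\left(K \right)} = -4 + K$
$l{\left(F \right)} = 1$
$u = 4$
$\left(\left(c{\left(-6 \right)} + l{\left(T{\left(-2 \right)} \right)}\right) + u\right)^{2} = \left(\left(\frac{1}{-7 - 6} + 1\right) + 4\right)^{2} = \left(\left(\frac{1}{-13} + 1\right) + 4\right)^{2} = \left(\left(- \frac{1}{13} + 1\right) + 4\right)^{2} = \left(\frac{12}{13} + 4\right)^{2} = \left(\frac{64}{13}\right)^{2} = \frac{4096}{169}$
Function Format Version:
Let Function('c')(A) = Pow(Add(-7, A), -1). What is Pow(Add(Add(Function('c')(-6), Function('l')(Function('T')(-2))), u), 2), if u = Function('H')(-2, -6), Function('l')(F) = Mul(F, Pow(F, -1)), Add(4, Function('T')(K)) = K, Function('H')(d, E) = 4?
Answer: Rational(4096, 169) ≈ 24.237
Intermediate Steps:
Function('T')(K) = Add(-4, K)
Function('l')(F) = 1
u = 4
Pow(Add(Add(Function('c')(-6), Function('l')(Function('T')(-2))), u), 2) = Pow(Add(Add(Pow(Add(-7, -6), -1), 1), 4), 2) = Pow(Add(Add(Pow(-13, -1), 1), 4), 2) = Pow(Add(Add(Rational(-1, 13), 1), 4), 2) = Pow(Add(Rational(12, 13), 4), 2) = Pow(Rational(64, 13), 2) = Rational(4096, 169)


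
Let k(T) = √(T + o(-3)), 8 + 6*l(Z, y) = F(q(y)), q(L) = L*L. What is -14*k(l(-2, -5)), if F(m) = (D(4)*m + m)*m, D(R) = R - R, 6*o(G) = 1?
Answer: -14*√103 ≈ -142.08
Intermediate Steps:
o(G) = ⅙ (o(G) = (⅙)*1 = ⅙)
D(R) = 0
q(L) = L²
F(m) = m² (F(m) = (0*m + m)*m = (0 + m)*m = m*m = m²)
l(Z, y) = -4/3 + y⁴/6 (l(Z, y) = -4/3 + (y²)²/6 = -4/3 + y⁴/6)
k(T) = √(⅙ + T) (k(T) = √(T + ⅙) = √(⅙ + T))
-14*k(l(-2, -5)) = -7*√(6 + 36*(-4/3 + (⅙)*(-5)⁴))/3 = -7*√(6 + 36*(-4/3 + (⅙)*625))/3 = -7*√(6 + 36*(-4/3 + 625/6))/3 = -7*√(6 + 36*(617/6))/3 = -7*√(6 + 3702)/3 = -7*√3708/3 = -7*6*√103/3 = -14*√103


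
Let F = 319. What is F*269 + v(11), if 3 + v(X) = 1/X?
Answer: 943889/11 ≈ 85808.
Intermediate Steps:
v(X) = -3 + 1/X
F*269 + v(11) = 319*269 + (-3 + 1/11) = 85811 + (-3 + 1/11) = 85811 - 32/11 = 943889/11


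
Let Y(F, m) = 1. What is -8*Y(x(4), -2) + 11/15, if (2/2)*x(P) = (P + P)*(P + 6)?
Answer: -109/15 ≈ -7.2667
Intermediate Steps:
x(P) = 2*P*(6 + P) (x(P) = (P + P)*(P + 6) = (2*P)*(6 + P) = 2*P*(6 + P))
-8*Y(x(4), -2) + 11/15 = -8*1 + 11/15 = -8 + 11*(1/15) = -8 + 11/15 = -109/15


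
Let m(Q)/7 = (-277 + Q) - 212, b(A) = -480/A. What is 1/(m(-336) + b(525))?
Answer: -35/202157 ≈ -0.00017313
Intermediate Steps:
m(Q) = -3423 + 7*Q (m(Q) = 7*((-277 + Q) - 212) = 7*(-489 + Q) = -3423 + 7*Q)
1/(m(-336) + b(525)) = 1/((-3423 + 7*(-336)) - 480/525) = 1/((-3423 - 2352) - 480*1/525) = 1/(-5775 - 32/35) = 1/(-202157/35) = -35/202157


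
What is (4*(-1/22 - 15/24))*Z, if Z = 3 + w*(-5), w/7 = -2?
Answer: -4307/22 ≈ -195.77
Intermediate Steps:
w = -14 (w = 7*(-2) = -14)
Z = 73 (Z = 3 - 14*(-5) = 3 + 70 = 73)
(4*(-1/22 - 15/24))*Z = (4*(-1/22 - 15/24))*73 = (4*(-1*1/22 - 15*1/24))*73 = (4*(-1/22 - 5/8))*73 = (4*(-59/88))*73 = -59/22*73 = -4307/22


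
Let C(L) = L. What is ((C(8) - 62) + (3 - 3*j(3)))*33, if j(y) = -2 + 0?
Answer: -1485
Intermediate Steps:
j(y) = -2
((C(8) - 62) + (3 - 3*j(3)))*33 = ((8 - 62) + (3 - 3*(-2)))*33 = (-54 + (3 + 6))*33 = (-54 + 9)*33 = -45*33 = -1485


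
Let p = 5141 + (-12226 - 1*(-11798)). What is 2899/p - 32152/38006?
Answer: -20676491/89561139 ≈ -0.23086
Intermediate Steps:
p = 4713 (p = 5141 + (-12226 + 11798) = 5141 - 428 = 4713)
2899/p - 32152/38006 = 2899/4713 - 32152/38006 = 2899*(1/4713) - 32152*1/38006 = 2899/4713 - 16076/19003 = -20676491/89561139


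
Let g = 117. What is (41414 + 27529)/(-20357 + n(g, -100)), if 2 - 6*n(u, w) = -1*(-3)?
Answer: -59094/17449 ≈ -3.3867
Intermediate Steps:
n(u, w) = -⅙ (n(u, w) = ⅓ - (-1)*(-3)/6 = ⅓ - ⅙*3 = ⅓ - ½ = -⅙)
(41414 + 27529)/(-20357 + n(g, -100)) = (41414 + 27529)/(-20357 - ⅙) = 68943/(-122143/6) = 68943*(-6/122143) = -59094/17449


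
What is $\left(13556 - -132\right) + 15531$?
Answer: $29219$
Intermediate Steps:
$\left(13556 - -132\right) + 15531 = \left(13556 + 132\right) + 15531 = 13688 + 15531 = 29219$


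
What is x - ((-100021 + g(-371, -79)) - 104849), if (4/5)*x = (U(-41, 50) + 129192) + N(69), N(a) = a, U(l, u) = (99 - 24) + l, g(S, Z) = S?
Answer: 1467439/4 ≈ 3.6686e+5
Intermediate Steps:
U(l, u) = 75 + l
x = 646475/4 (x = 5*(((75 - 41) + 129192) + 69)/4 = 5*((34 + 129192) + 69)/4 = 5*(129226 + 69)/4 = (5/4)*129295 = 646475/4 ≈ 1.6162e+5)
x - ((-100021 + g(-371, -79)) - 104849) = 646475/4 - ((-100021 - 371) - 104849) = 646475/4 - (-100392 - 104849) = 646475/4 - 1*(-205241) = 646475/4 + 205241 = 1467439/4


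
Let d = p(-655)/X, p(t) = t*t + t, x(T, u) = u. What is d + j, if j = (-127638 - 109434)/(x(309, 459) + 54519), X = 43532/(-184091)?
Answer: -32844877369027/18131078 ≈ -1.8115e+6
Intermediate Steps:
p(t) = t + t**2 (p(t) = t**2 + t = t + t**2)
X = -43532/184091 (X = 43532*(-1/184091) = -43532/184091 ≈ -0.23647)
d = -39429530835/21766 (d = (-655*(1 - 655))/(-43532/184091) = -655*(-654)*(-184091/43532) = 428370*(-184091/43532) = -39429530835/21766 ≈ -1.8115e+6)
j = -3592/833 (j = (-127638 - 109434)/(459 + 54519) = -237072/54978 = -237072*1/54978 = -3592/833 ≈ -4.3121)
d + j = -39429530835/21766 - 3592/833 = -32844877369027/18131078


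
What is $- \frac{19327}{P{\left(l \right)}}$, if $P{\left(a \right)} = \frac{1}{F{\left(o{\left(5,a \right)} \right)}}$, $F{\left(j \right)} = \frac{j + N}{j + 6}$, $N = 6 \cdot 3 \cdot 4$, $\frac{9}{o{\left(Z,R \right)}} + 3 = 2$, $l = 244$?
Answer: $405867$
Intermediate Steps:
$o{\left(Z,R \right)} = -9$ ($o{\left(Z,R \right)} = \frac{9}{-3 + 2} = \frac{9}{-1} = 9 \left(-1\right) = -9$)
$N = 72$ ($N = 18 \cdot 4 = 72$)
$F{\left(j \right)} = \frac{72 + j}{6 + j}$ ($F{\left(j \right)} = \frac{j + 72}{j + 6} = \frac{72 + j}{6 + j}$)
$P{\left(a \right)} = - \frac{1}{21}$ ($P{\left(a \right)} = \frac{1}{\frac{1}{6 - 9} \left(72 - 9\right)} = \frac{1}{\frac{1}{-3} \cdot 63} = \frac{1}{\left(- \frac{1}{3}\right) 63} = \frac{1}{-21} = - \frac{1}{21}$)
$- \frac{19327}{P{\left(l \right)}} = - \frac{19327}{- \frac{1}{21}} = \left(-19327\right) \left(-21\right) = 405867$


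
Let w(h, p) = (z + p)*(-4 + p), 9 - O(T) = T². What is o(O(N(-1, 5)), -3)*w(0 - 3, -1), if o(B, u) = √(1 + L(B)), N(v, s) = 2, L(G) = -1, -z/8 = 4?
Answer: 0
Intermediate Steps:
z = -32 (z = -8*4 = -32)
O(T) = 9 - T²
w(h, p) = (-32 + p)*(-4 + p)
o(B, u) = 0 (o(B, u) = √(1 - 1) = √0 = 0)
o(O(N(-1, 5)), -3)*w(0 - 3, -1) = 0*(128 + (-1)² - 36*(-1)) = 0*(128 + 1 + 36) = 0*165 = 0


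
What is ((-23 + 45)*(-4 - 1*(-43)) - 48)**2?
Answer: 656100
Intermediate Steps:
((-23 + 45)*(-4 - 1*(-43)) - 48)**2 = (22*(-4 + 43) - 48)**2 = (22*39 - 48)**2 = (858 - 48)**2 = 810**2 = 656100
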